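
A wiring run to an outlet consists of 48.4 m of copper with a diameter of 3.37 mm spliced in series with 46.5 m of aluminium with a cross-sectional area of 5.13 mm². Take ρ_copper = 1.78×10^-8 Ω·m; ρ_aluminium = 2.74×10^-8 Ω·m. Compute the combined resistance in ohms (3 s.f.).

0.345 Ω

Segment 1: A = π(d/2)² = π(1.6850e-03 m)² = 8.920e-06 m²
R₁ = ρL/A = (1.78×10^-8)(48.4)/(8.920e-06) = 0.09659 Ω
Segment 2: A = 5.13 mm² = 5.130e-06 m²
R₂ = (2.74×10^-8)(46.5)/(5.130e-06) = 0.2484 Ω
R = R₁ + R₂ = 0.345 Ω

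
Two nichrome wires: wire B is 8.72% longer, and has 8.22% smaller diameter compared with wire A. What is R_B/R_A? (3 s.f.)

R ∝ L/d², so R_B/R_A = (1 + 8.72/100) × (1 − 8.22/100)⁻²
= 1.087 × 1.187 = 1.29

1.29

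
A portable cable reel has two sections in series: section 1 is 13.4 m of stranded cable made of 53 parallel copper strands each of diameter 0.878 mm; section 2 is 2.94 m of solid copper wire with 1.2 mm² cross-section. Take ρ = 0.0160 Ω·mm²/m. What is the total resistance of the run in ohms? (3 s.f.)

0.0459 Ω

ρ = 0.0160 Ω·mm²/m = 1.60×10^-8 Ω·m
Section 1: A_strand = π(4.3900e-04)² = 6.055e-07 m²; R₁ = ρL/(N·A_s) = (1.60×10^-8)(13.4)/(53×6.055e-07) = 0.006681 Ω
Section 2: A = 1.2 mm² = 1.200e-06 m²
R₂ = (1.60×10^-8)(2.94)/(1.200e-06) = 0.0392 Ω
R = R₁ + R₂ = 0.0459 Ω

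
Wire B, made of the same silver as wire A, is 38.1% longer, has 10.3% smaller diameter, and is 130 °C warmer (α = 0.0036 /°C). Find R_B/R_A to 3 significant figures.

R ∝ ρL/d² with ρ ∝ (1+αΔT), so R_B/R_A = (1 + 38.1/100) × (1 − 10.3/100)⁻² × (1 + 0.0036×130)
= 1.381 × 1.243 × 1.468 = 2.52

2.52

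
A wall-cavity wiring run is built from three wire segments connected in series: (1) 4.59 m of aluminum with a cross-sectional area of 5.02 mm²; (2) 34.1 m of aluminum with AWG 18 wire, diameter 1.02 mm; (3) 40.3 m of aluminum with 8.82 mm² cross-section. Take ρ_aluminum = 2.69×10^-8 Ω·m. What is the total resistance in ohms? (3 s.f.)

1.27 Ω

Seg 1: A = 5.02 mm² = 5.020e-06 m²
R_1 = (2.69×10^-8)(4.59)/(5.020e-06) = 0.0246 Ω
Seg 2: A = π(1.02/2 mm)² = π(5.1000e-04 m)² = 8.171e-07 m²
R_2 = (2.69×10^-8)(34.1)/(8.171e-07) = 1.123 Ω
Seg 3: A = 8.82 mm² = 8.820e-06 m²
R_3 = (2.69×10^-8)(40.3)/(8.820e-06) = 0.1229 Ω
R_total = R_1 + R_2 + R_3 = 1.27 Ω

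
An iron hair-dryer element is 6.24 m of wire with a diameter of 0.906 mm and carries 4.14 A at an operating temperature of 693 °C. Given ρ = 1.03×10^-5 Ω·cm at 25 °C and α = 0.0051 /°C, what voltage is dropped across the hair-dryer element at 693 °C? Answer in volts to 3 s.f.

ρ = 1.03×10^-5 Ω·cm = 1.03×10^-7 Ω·m
A = π(d/2)² = π(4.5300e-04 m)² = 6.447e-07 m²
R₍25₎ = ρL/A = (1.03×10^-7)(6.24)/(6.447e-07) = 0.997 Ω
R₍693₎ = R₍25₎(1 + αΔT) = 0.997 × (1 + 0.0051×668) = 4.393 Ω
V = IR = 4.14 × 4.393 = 18.2 V

18.2 V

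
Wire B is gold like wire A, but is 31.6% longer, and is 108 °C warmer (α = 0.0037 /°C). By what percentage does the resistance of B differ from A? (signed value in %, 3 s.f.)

84.2%

R ∝ ρL/d² with ρ ∝ (1+αΔT), so R_B/R_A = (1 + 31.6/100) × (1 + 0.0037×108)
= 1.316 × 1.4 = 1.842
(R_B − R_A)/R_A = 1.842 − 1 = 84.2%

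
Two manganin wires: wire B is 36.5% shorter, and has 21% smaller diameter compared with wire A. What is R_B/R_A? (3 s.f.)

1.02

R ∝ L/d², so R_B/R_A = (1 − 36.5/100) × (1 − 21/100)⁻²
= 0.635 × 1.602 = 1.02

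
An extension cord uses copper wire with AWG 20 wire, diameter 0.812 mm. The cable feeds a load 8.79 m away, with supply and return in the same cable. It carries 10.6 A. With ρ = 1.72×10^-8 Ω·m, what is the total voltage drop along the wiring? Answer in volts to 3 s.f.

6.19 V

A = π(0.812/2 mm)² = π(4.0600e-04 m)² = 5.178e-07 m²
Total conductor length (both ways) L = 2 × 8.79 = 17.58 m
R = ρL/A = (1.72×10^-8)(17.58)/(5.178e-07) = 0.5839 Ω
V = IR = 10.6 × 0.5839 = 6.19 V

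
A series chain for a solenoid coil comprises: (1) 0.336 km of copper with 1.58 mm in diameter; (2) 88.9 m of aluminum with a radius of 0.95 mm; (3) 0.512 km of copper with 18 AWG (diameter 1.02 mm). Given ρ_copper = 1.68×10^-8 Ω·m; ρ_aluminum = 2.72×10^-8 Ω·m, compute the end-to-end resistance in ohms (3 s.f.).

14.3 Ω

Seg 1: A = π(d/2)² = π(7.9000e-04 m)² = 1.961e-06 m²
R_1 = (1.68×10^-8)(336)/(1.961e-06) = 2.879 Ω
Seg 2: A = πr² = π(9.5000e-04 m)² = 2.835e-06 m²
R_2 = (2.72×10^-8)(88.9)/(2.835e-06) = 0.8529 Ω
Seg 3: A = π(1.02/2 mm)² = π(5.1000e-04 m)² = 8.171e-07 m²
R_3 = (1.68×10^-8)(512)/(8.171e-07) = 10.53 Ω
R_total = R_1 + R_2 + R_3 = 14.3 Ω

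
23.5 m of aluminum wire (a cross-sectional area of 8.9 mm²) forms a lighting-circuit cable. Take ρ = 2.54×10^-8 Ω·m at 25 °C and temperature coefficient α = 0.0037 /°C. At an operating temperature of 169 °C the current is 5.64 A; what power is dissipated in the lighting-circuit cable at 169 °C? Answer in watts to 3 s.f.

A = 8.9 mm² = 8.900e-06 m²
R₍25₎ = ρL/A = (2.54×10^-8)(23.5)/(8.900e-06) = 0.06707 Ω
R₍169₎ = R₍25₎(1 + αΔT) = 0.06707 × (1 + 0.0037×144) = 0.1028 Ω
P = I²R = (5.64)² × 0.1028 = 3.27 W

3.27 W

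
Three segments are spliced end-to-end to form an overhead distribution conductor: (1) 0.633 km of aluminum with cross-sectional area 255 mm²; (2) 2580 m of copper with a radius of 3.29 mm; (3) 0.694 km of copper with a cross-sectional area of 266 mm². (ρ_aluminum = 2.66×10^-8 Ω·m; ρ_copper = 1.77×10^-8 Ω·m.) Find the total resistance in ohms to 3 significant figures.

1.46 Ω

Seg 1: A = 255 mm² = 2.550e-04 m²
R_1 = (2.66×10^-8)(633)/(2.550e-04) = 0.06603 Ω
Seg 2: A = πr² = π(3.2900e-03 m)² = 3.400e-05 m²
R_2 = (1.77×10^-8)(2580)/(3.400e-05) = 1.343 Ω
Seg 3: A = 266 mm² = 2.660e-04 m²
R_3 = (1.77×10^-8)(694)/(2.660e-04) = 0.04618 Ω
R_total = R_1 + R_2 + R_3 = 1.46 Ω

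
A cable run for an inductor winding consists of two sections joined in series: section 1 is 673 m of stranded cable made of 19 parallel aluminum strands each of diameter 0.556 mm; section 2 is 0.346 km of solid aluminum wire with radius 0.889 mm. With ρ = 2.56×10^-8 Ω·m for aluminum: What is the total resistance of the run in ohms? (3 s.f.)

Section 1: A_strand = π(2.7800e-04)² = 2.428e-07 m²; R₁ = ρL/(N·A_s) = (2.56×10^-8)(673)/(19×2.428e-07) = 3.735 Ω
Section 2: A = πr² = π(8.8900e-04 m)² = 2.483e-06 m²
R₂ = (2.56×10^-8)(346)/(2.483e-06) = 3.567 Ω
R = R₁ + R₂ = 7.30 Ω

7.30 Ω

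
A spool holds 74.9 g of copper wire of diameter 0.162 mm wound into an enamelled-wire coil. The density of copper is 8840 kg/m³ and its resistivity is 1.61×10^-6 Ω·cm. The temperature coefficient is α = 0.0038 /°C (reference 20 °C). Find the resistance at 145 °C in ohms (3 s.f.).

ρ = 1.61×10^-6 Ω·cm = 1.61×10^-8 Ω·m
A = π(d/2)² = π(8.1000e-05 m)² = 2.0612e-08 m²
L = m/(density·A) = 0.0749/(8840×2.0612e-08) = 411.1 m
R = ρL/A = (1.61×10^-8)(411.1)/(2.0612e-08) = 321.1 Ω
R(145 °C) = 321.1 × (1 + 0.0038×125) = 474 Ω

474 Ω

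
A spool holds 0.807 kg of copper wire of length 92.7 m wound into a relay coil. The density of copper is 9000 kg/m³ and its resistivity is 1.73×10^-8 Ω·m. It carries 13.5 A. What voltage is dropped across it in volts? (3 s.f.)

22.4 V

A = m/(density·L) = 0.807/(9000×92.7) = 9.6728e-07 m²
R = ρL/A = (1.73×10^-8)(92.7)/(9.6728e-07) = 1.658 Ω
V = IR = 13.5 × 1.658 = 22.4 V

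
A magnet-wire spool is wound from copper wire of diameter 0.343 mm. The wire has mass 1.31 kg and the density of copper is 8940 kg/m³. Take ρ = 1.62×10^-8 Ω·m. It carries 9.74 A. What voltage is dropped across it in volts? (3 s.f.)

2710 V

A = π(d/2)² = π(1.7150e-04 m)² = 9.2401e-08 m²
L = m/(density·A) = 1.31/(8940×9.2401e-08) = 1586 m
R = ρL/A = (1.62×10^-8)(1586)/(9.2401e-08) = 278 Ω
V = IR = 9.74 × 278 = 2710 V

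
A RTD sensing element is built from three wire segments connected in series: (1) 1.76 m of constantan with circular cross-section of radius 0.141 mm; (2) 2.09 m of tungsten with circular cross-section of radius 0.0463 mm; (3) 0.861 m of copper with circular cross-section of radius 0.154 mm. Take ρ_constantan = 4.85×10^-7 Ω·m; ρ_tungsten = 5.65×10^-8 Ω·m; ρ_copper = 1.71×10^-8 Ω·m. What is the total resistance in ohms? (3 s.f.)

Seg 1: A = πr² = π(1.4100e-04 m)² = 6.246e-08 m²
R_1 = (4.85×10^-7)(1.76)/(6.246e-08) = 13.67 Ω
Seg 2: A = πr² = π(4.6300e-05 m)² = 6.735e-09 m²
R_2 = (5.65×10^-8)(2.09)/(6.735e-09) = 17.53 Ω
Seg 3: A = πr² = π(1.5400e-04 m)² = 7.451e-08 m²
R_3 = (1.71×10^-8)(0.861)/(7.451e-08) = 0.1976 Ω
R_total = R_1 + R_2 + R_3 = 31.4 Ω

31.4 Ω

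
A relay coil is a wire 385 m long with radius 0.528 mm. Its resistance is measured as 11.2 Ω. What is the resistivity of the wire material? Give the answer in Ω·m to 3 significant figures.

A = πr² = π(5.2800e-04 m)² = 8.758e-07 m²
ρ = RA/L = (11.2)(8.758e-07)/(385) = 2.55×10^-8 Ω·m

2.55×10^-8 Ω·m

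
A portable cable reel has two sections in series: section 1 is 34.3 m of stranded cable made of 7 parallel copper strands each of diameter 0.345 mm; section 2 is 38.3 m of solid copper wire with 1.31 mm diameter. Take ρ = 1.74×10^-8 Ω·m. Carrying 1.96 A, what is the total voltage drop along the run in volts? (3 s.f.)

2.76 V

Section 1: A_strand = π(1.7250e-04)² = 9.348e-08 m²; R₁ = ρL/(N·A_s) = (1.74×10^-8)(34.3)/(7×9.348e-08) = 0.912 Ω
Section 2: A = π(d/2)² = π(6.5500e-04 m)² = 1.348e-06 m²
R₂ = (1.74×10^-8)(38.3)/(1.348e-06) = 0.4944 Ω
R = R₁ + R₂ = 1.406 Ω
V = IR = 1.96 × 1.406 = 2.76 V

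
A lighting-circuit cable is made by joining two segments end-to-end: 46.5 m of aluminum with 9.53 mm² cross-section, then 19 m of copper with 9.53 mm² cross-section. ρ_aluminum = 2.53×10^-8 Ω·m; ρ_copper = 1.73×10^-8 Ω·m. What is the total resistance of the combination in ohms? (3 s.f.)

0.158 Ω

Segment 1: A = 9.53 mm² = 9.530e-06 m²
R₁ = ρL/A = (2.53×10^-8)(46.5)/(9.530e-06) = 0.1234 Ω
R₂ = (1.73×10^-8)(19)/(9.530e-06) = 0.03449 Ω
R = R₁ + R₂ = 0.158 Ω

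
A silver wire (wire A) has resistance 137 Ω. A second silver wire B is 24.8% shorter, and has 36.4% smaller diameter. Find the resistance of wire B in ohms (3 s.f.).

R ∝ L/d², so R_B/R_A = (1 − 24.8/100) × (1 − 36.4/100)⁻²
= 0.752 × 2.472 = 1.859
R_B = 1.859 × 137 = 255 Ω

255 Ω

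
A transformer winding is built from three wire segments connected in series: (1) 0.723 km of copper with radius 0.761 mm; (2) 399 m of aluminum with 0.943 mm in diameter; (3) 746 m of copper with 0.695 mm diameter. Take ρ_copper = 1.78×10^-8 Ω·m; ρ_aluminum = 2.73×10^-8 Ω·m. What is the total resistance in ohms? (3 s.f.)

Seg 1: A = πr² = π(7.6100e-04 m)² = 1.819e-06 m²
R_1 = (1.78×10^-8)(723)/(1.819e-06) = 7.074 Ω
Seg 2: A = π(d/2)² = π(4.7150e-04 m)² = 6.984e-07 m²
R_2 = (2.73×10^-8)(399)/(6.984e-07) = 15.6 Ω
Seg 3: A = π(d/2)² = π(3.4750e-04 m)² = 3.794e-07 m²
R_3 = (1.78×10^-8)(746)/(3.794e-07) = 35 Ω
R_total = R_1 + R_2 + R_3 = 57.7 Ω

57.7 Ω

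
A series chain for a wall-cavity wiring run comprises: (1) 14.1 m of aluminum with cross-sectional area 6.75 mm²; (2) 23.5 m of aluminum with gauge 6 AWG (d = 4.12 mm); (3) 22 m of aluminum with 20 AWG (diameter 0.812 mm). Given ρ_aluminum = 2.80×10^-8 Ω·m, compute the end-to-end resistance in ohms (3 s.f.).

Seg 1: A = 6.75 mm² = 6.750e-06 m²
R_1 = (2.80×10^-8)(14.1)/(6.750e-06) = 0.05849 Ω
Seg 2: A = π(4.12/2 mm)² = π(2.0600e-03 m)² = 1.333e-05 m²
R_2 = (2.80×10^-8)(23.5)/(1.333e-05) = 0.04936 Ω
Seg 3: A = π(0.812/2 mm)² = π(4.0600e-04 m)² = 5.178e-07 m²
R_3 = (2.80×10^-8)(22)/(5.178e-07) = 1.19 Ω
R_total = R_1 + R_2 + R_3 = 1.30 Ω

1.30 Ω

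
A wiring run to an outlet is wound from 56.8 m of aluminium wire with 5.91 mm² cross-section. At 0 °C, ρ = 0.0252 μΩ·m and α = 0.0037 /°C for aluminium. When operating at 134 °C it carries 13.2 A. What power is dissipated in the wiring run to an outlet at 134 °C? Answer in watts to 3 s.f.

ρ = 0.0252 μΩ·m = 2.52×10^-8 Ω·m
A = 5.91 mm² = 5.910e-06 m²
R₍0₎ = ρL/A = (2.52×10^-8)(56.8)/(5.910e-06) = 0.2422 Ω
R₍134₎ = R₍0₎(1 + αΔT) = 0.2422 × (1 + 0.0037×134) = 0.3623 Ω
P = I²R = (13.2)² × 0.3623 = 63.1 W

63.1 W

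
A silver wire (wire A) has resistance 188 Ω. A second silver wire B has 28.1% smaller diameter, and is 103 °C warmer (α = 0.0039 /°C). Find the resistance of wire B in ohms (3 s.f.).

R ∝ ρL/d² with ρ ∝ (1+αΔT), so R_B/R_A = (1 − 28.1/100)⁻² × (1 + 0.0039×103)
= 1.934 × 1.402 = 2.711
R_B = 2.711 × 188 = 510 Ω

510 Ω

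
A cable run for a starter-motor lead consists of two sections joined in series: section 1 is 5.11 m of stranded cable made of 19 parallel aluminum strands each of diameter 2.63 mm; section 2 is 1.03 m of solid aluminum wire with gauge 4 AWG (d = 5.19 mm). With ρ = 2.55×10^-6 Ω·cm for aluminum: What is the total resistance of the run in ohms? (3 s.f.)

ρ = 2.55×10^-6 Ω·cm = 2.55×10^-8 Ω·m
Section 1: A_strand = π(1.3150e-03)² = 5.433e-06 m²; R₁ = ρL/(N·A_s) = (2.55×10^-8)(5.11)/(19×5.433e-06) = 0.001262 Ω
Section 2: A = π(5.19/2 mm)² = π(2.5950e-03 m)² = 2.116e-05 m²
R₂ = (2.55×10^-8)(1.03)/(2.116e-05) = 0.001242 Ω
R = R₁ + R₂ = 0.00250 Ω

0.00250 Ω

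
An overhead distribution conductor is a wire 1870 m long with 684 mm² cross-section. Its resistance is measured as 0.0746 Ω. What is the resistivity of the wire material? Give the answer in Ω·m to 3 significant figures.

2.73×10^-8 Ω·m

A = 684 mm² = 6.840e-04 m²
ρ = RA/L = (0.0746)(6.840e-04)/(1870) = 2.73×10^-8 Ω·m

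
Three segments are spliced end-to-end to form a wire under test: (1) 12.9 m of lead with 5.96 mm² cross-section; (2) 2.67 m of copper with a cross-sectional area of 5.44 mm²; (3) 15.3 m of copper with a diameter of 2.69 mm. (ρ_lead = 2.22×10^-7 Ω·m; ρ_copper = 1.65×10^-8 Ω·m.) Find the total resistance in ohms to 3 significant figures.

0.533 Ω

Seg 1: A = 5.96 mm² = 5.960e-06 m²
R_1 = (2.22×10^-7)(12.9)/(5.960e-06) = 0.4805 Ω
Seg 2: A = 5.44 mm² = 5.440e-06 m²
R_2 = (1.65×10^-8)(2.67)/(5.440e-06) = 0.008098 Ω
Seg 3: A = π(d/2)² = π(1.3450e-03 m)² = 5.683e-06 m²
R_3 = (1.65×10^-8)(15.3)/(5.683e-06) = 0.04442 Ω
R_total = R_1 + R_2 + R_3 = 0.533 Ω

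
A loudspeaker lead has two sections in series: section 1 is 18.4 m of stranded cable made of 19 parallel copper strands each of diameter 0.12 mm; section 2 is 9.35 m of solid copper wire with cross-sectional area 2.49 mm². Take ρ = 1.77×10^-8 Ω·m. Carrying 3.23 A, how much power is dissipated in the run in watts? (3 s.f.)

16.5 W

Section 1: A_strand = π(6.0000e-05)² = 1.131e-08 m²; R₁ = ρL/(N·A_s) = (1.77×10^-8)(18.4)/(19×1.131e-08) = 1.516 Ω
Section 2: A = 2.49 mm² = 2.490e-06 m²
R₂ = (1.77×10^-8)(9.35)/(2.490e-06) = 0.06646 Ω
R = R₁ + R₂ = 1.582 Ω
P = I²R = (3.23)² × 1.582 = 16.5 W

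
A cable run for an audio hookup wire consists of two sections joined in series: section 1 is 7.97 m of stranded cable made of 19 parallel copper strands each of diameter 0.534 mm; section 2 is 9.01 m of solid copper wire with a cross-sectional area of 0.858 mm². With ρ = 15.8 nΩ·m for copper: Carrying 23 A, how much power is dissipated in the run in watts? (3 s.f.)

ρ = 15.8 nΩ·m = 1.58×10^-8 Ω·m
Section 1: A_strand = π(2.6700e-04)² = 2.240e-07 m²; R₁ = ρL/(N·A_s) = (1.58×10^-8)(7.97)/(19×2.240e-07) = 0.02959 Ω
Section 2: A = 0.858 mm² = 8.580e-07 m²
R₂ = (1.58×10^-8)(9.01)/(8.580e-07) = 0.1659 Ω
R = R₁ + R₂ = 0.1955 Ω
P = I²R = (23)² × 0.1955 = 103 W

103 W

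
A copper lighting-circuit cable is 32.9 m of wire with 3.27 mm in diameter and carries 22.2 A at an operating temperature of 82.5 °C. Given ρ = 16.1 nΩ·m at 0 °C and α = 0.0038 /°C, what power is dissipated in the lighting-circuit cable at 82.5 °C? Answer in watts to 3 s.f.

40.8 W

ρ = 16.1 nΩ·m = 1.61×10^-8 Ω·m
A = π(d/2)² = π(1.6350e-03 m)² = 8.398e-06 m²
R₍0₎ = ρL/A = (1.61×10^-8)(32.9)/(8.398e-06) = 0.06307 Ω
R₍82.5₎ = R₍0₎(1 + αΔT) = 0.06307 × (1 + 0.0038×82.5) = 0.08285 Ω
P = I²R = (22.2)² × 0.08285 = 40.8 W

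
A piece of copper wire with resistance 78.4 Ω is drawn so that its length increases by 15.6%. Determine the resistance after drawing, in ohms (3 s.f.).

k = 1 + 15.6/100 = 1.156; volume constant ⇒ A' = A/k, so R' = k²R.
R' = 1.336 × 78.4 = 105 Ω

105 Ω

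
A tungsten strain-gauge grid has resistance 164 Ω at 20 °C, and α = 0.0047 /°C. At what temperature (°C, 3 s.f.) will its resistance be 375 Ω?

294 °C

R = R₀(1 + α(T − T₀)) ⇒ T = T₀ + (R/R₀ − 1)/α
T = 20 + (375/164 − 1)/0.0047 = 20 + (1.287)/0.0047 = 294 °C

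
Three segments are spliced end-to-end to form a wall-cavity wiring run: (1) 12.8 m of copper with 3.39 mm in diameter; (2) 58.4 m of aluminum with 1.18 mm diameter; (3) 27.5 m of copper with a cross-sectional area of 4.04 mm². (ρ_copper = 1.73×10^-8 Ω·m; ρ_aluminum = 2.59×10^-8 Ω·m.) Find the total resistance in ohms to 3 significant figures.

Seg 1: A = π(d/2)² = π(1.6950e-03 m)² = 9.026e-06 m²
R_1 = (1.73×10^-8)(12.8)/(9.026e-06) = 0.02453 Ω
Seg 2: A = π(d/2)² = π(5.9000e-04 m)² = 1.094e-06 m²
R_2 = (2.59×10^-8)(58.4)/(1.094e-06) = 1.383 Ω
Seg 3: A = 4.04 mm² = 4.040e-06 m²
R_3 = (1.73×10^-8)(27.5)/(4.040e-06) = 0.1178 Ω
R_total = R_1 + R_2 + R_3 = 1.53 Ω

1.53 Ω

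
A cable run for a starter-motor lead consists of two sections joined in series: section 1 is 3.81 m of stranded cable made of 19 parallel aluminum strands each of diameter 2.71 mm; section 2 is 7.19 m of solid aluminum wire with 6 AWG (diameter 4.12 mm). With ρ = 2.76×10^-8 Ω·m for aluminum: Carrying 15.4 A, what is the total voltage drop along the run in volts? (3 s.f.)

Section 1: A_strand = π(1.3550e-03)² = 5.768e-06 m²; R₁ = ρL/(N·A_s) = (2.76×10^-8)(3.81)/(19×5.768e-06) = 9.595×10^-4 Ω
Section 2: A = π(4.12/2 mm)² = π(2.0600e-03 m)² = 1.333e-05 m²
R₂ = (2.76×10^-8)(7.19)/(1.333e-05) = 0.01489 Ω
R = R₁ + R₂ = 0.01584 Ω
V = IR = 15.4 × 0.01584 = 0.244 V

0.244 V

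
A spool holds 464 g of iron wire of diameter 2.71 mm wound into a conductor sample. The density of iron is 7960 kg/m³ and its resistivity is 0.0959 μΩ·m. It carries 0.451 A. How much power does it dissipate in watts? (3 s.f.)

0.0342 W

ρ = 0.0959 μΩ·m = 9.59×10^-8 Ω·m
A = π(d/2)² = π(1.3550e-03 m)² = 5.7680e-06 m²
L = m/(density·A) = 0.464/(7960×5.7680e-06) = 10.11 m
R = ρL/A = (9.59×10^-8)(10.11)/(5.7680e-06) = 0.168 Ω
P = I²R = (0.451)² × 0.168 = 0.0342 W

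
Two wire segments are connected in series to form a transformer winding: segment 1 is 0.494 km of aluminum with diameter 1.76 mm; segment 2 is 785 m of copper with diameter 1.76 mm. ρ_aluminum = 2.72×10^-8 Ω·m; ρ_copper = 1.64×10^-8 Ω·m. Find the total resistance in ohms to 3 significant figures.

10.8 Ω

Segment 1: A = π(d/2)² = π(8.8000e-04 m)² = 2.433e-06 m²
R₁ = ρL/A = (2.72×10^-8)(494)/(2.433e-06) = 5.523 Ω
R₂ = (1.64×10^-8)(785)/(2.433e-06) = 5.292 Ω
R = R₁ + R₂ = 10.8 Ω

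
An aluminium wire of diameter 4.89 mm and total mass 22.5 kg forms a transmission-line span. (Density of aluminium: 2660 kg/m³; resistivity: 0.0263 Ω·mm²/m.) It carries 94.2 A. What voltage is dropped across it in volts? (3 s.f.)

ρ = 0.0263 Ω·mm²/m = 2.63×10^-8 Ω·m
A = π(d/2)² = π(2.4450e-03 m)² = 1.8781e-05 m²
L = m/(density·A) = 22.5/(2660×1.8781e-05) = 450.4 m
R = ρL/A = (2.63×10^-8)(450.4)/(1.8781e-05) = 0.6307 Ω
V = IR = 94.2 × 0.6307 = 59.4 V

59.4 V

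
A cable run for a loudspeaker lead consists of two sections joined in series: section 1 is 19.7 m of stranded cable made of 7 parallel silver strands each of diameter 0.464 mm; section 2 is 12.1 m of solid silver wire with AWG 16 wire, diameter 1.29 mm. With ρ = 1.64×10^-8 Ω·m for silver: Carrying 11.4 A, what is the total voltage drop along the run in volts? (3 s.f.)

4.84 V

Section 1: A_strand = π(2.3200e-04)² = 1.691e-07 m²; R₁ = ρL/(N·A_s) = (1.64×10^-8)(19.7)/(7×1.691e-07) = 0.273 Ω
Section 2: A = π(1.29/2 mm)² = π(6.4500e-04 m)² = 1.307e-06 m²
R₂ = (1.64×10^-8)(12.1)/(1.307e-06) = 0.1518 Ω
R = R₁ + R₂ = 0.4248 Ω
V = IR = 11.4 × 0.4248 = 4.84 V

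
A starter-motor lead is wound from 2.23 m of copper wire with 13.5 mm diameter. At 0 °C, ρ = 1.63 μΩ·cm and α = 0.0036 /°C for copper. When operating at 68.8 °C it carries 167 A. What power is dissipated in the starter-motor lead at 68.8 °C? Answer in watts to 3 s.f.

ρ = 1.63 μΩ·cm = 1.63×10^-8 Ω·m
A = π(d/2)² = π(6.7500e-03 m)² = 1.431e-04 m²
R₍0₎ = ρL/A = (1.63×10^-8)(2.23)/(1.431e-04) = 2.539×10^-4 Ω
R₍68.8₎ = R₍0₎(1 + αΔT) = 2.539×10^-4 × (1 + 0.0036×68.8) = 3.168×10^-4 Ω
P = I²R = (167)² × 3.168×10^-4 = 8.84 W

8.84 W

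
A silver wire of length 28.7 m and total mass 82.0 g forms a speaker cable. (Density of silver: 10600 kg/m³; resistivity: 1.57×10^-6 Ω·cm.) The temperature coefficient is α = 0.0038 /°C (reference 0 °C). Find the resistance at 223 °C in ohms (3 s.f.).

ρ = 1.57×10^-6 Ω·cm = 1.57×10^-8 Ω·m
A = m/(density·L) = 0.082/(10600×28.7) = 2.6954e-07 m²
R = ρL/A = (1.57×10^-8)(28.7)/(2.6954e-07) = 1.672 Ω
R(223 °C) = 1.672 × (1 + 0.0038×223) = 3.09 Ω

3.09 Ω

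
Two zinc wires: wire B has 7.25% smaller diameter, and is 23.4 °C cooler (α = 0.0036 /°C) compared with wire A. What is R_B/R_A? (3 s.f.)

1.06

R ∝ ρL/d² with ρ ∝ (1+αΔT), so R_B/R_A = (1 − 7.25/100)⁻² × (1 − 0.0036×23.4)
= 1.162 × 0.9158 = 1.06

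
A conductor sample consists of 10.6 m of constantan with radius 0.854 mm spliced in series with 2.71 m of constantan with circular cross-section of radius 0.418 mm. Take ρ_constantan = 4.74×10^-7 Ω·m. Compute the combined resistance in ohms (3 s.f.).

4.53 Ω

Segment 1: A = πr² = π(8.5400e-04 m)² = 2.291e-06 m²
R₁ = ρL/A = (4.74×10^-7)(10.6)/(2.291e-06) = 2.193 Ω
Segment 2: A = πr² = π(4.1800e-04 m)² = 5.489e-07 m²
R₂ = (4.74×10^-7)(2.71)/(5.489e-07) = 2.34 Ω
R = R₁ + R₂ = 4.53 Ω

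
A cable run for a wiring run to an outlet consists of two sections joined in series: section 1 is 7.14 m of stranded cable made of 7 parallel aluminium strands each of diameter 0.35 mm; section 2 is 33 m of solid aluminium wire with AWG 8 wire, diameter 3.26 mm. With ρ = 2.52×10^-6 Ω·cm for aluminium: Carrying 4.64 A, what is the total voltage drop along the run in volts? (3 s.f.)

ρ = 2.52×10^-6 Ω·cm = 2.52×10^-8 Ω·m
Section 1: A_strand = π(1.7500e-04)² = 9.621e-08 m²; R₁ = ρL/(N·A_s) = (2.52×10^-8)(7.14)/(7×9.621e-08) = 0.2672 Ω
Section 2: A = π(3.26/2 mm)² = π(1.6300e-03 m)² = 8.347e-06 m²
R₂ = (2.52×10^-8)(33)/(8.347e-06) = 0.09963 Ω
R = R₁ + R₂ = 0.3668 Ω
V = IR = 4.64 × 0.3668 = 1.70 V

1.70 V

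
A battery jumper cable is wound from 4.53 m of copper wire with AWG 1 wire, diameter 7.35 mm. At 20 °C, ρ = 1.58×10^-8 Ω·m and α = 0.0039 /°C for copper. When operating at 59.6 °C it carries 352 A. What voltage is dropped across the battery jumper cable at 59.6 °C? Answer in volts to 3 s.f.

0.685 V

A = π(7.35/2 mm)² = π(3.6750e-03 m)² = 4.243e-05 m²
R₍20₎ = ρL/A = (1.58×10^-8)(4.53)/(4.243e-05) = 0.001687 Ω
R₍59.6₎ = R₍20₎(1 + αΔT) = 0.001687 × (1 + 0.0039×39.6) = 0.001947 Ω
V = IR = 352 × 0.001947 = 0.685 V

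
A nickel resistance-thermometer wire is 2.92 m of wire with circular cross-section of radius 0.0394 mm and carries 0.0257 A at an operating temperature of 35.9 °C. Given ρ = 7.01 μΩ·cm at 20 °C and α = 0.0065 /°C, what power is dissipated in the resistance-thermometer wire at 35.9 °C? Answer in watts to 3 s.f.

ρ = 7.01 μΩ·cm = 7.01×10^-8 Ω·m
A = πr² = π(3.9400e-05 m)² = 4.877e-09 m²
R₍20₎ = ρL/A = (7.01×10^-8)(2.92)/(4.877e-09) = 41.97 Ω
R₍35.9₎ = R₍20₎(1 + αΔT) = 41.97 × (1 + 0.0065×15.9) = 46.31 Ω
P = I²R = (0.0257)² × 46.31 = 0.0306 W

0.0306 W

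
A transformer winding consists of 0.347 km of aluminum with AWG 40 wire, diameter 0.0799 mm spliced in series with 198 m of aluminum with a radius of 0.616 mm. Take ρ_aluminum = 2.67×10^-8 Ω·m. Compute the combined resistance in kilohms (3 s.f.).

Segment 1: A = π(0.0799/2 mm)² = π(3.9950e-05 m)² = 5.014e-09 m²
R₁ = ρL/A = (2.67×10^-8)(347)/(5.014e-09) = 1848 Ω
Segment 2: A = πr² = π(6.1600e-04 m)² = 1.192e-06 m²
R₂ = (2.67×10^-8)(198)/(1.192e-06) = 4.435 Ω
R = R₁ + R₂ = 1.85 kΩ

1.85 kΩ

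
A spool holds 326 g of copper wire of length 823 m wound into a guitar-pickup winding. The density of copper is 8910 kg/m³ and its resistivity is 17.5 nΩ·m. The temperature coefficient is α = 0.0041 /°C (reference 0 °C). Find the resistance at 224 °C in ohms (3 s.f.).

ρ = 17.5 nΩ·m = 1.75×10^-8 Ω·m
A = m/(density·L) = 0.326/(8910×823) = 4.4457e-08 m²
R = ρL/A = (1.75×10^-8)(823)/(4.4457e-08) = 324 Ω
R(224 °C) = 324 × (1 + 0.0041×224) = 621 Ω

621 Ω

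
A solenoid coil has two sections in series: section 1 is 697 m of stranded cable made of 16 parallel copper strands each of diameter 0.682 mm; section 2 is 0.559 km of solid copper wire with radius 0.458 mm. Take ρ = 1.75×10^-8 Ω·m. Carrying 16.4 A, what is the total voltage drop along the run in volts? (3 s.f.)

278 V

Section 1: A_strand = π(3.4100e-04)² = 3.653e-07 m²; R₁ = ρL/(N·A_s) = (1.75×10^-8)(697)/(16×3.653e-07) = 2.087 Ω
Section 2: A = πr² = π(4.5800e-04 m)² = 6.590e-07 m²
R₂ = (1.75×10^-8)(559)/(6.590e-07) = 14.84 Ω
R = R₁ + R₂ = 16.93 Ω
V = IR = 16.4 × 16.93 = 278 V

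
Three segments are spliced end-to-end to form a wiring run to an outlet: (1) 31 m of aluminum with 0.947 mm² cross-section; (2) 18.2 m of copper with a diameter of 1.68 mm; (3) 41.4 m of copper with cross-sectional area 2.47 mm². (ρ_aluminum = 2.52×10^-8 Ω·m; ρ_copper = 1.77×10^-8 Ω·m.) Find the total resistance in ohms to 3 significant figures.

Seg 1: A = 0.947 mm² = 9.470e-07 m²
R_1 = (2.52×10^-8)(31)/(9.470e-07) = 0.8249 Ω
Seg 2: A = π(d/2)² = π(8.4000e-04 m)² = 2.217e-06 m²
R_2 = (1.77×10^-8)(18.2)/(2.217e-06) = 0.1453 Ω
Seg 3: A = 2.47 mm² = 2.470e-06 m²
R_3 = (1.77×10^-8)(41.4)/(2.470e-06) = 0.2967 Ω
R_total = R_1 + R_2 + R_3 = 1.27 Ω

1.27 Ω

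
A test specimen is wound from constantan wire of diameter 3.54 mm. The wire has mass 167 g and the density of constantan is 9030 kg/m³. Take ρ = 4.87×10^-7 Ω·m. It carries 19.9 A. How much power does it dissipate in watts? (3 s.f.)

36.8 W

A = π(d/2)² = π(1.7700e-03 m)² = 9.8423e-06 m²
L = m/(density·A) = 0.167/(9030×9.8423e-06) = 1.879 m
R = ρL/A = (4.87×10^-7)(1.879)/(9.8423e-06) = 0.09297 Ω
P = I²R = (19.9)² × 0.09297 = 36.8 W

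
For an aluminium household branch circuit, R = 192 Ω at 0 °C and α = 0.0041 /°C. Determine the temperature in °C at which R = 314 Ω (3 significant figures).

R = R₀(1 + α(T − T₀)) ⇒ T = T₀ + (R/R₀ − 1)/α
T = 0 + (314/192 − 1)/0.0041 = 0 + (0.6354)/0.0041 = 155 °C

155 °C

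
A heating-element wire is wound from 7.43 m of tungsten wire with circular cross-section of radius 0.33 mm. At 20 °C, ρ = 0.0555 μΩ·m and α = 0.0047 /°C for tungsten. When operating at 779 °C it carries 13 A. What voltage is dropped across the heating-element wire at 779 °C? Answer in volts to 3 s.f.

ρ = 0.0555 μΩ·m = 5.55×10^-8 Ω·m
A = πr² = π(3.3000e-04 m)² = 3.421e-07 m²
R₍20₎ = ρL/A = (5.55×10^-8)(7.43)/(3.421e-07) = 1.205 Ω
R₍779₎ = R₍20₎(1 + αΔT) = 1.205 × (1 + 0.0047×759) = 5.505 Ω
V = IR = 13 × 5.505 = 71.6 V

71.6 V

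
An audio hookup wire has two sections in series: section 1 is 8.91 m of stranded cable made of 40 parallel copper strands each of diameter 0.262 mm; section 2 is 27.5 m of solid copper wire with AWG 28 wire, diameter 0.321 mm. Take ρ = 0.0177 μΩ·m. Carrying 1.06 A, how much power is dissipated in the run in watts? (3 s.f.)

6.84 W

ρ = 0.0177 μΩ·m = 1.77×10^-8 Ω·m
Section 1: A_strand = π(1.3100e-04)² = 5.391e-08 m²; R₁ = ρL/(N·A_s) = (1.77×10^-8)(8.91)/(40×5.391e-08) = 0.07313 Ω
Section 2: A = π(0.321/2 mm)² = π(1.6050e-04 m)² = 8.093e-08 m²
R₂ = (1.77×10^-8)(27.5)/(8.093e-08) = 6.015 Ω
R = R₁ + R₂ = 6.088 Ω
P = I²R = (1.06)² × 6.088 = 6.84 W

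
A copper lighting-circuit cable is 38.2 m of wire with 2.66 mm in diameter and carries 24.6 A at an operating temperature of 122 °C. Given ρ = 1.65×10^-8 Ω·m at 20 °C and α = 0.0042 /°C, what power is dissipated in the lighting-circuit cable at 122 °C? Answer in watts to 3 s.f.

A = π(d/2)² = π(1.3300e-03 m)² = 5.557e-06 m²
R₍20₎ = ρL/A = (1.65×10^-8)(38.2)/(5.557e-06) = 0.1134 Ω
R₍122₎ = R₍20₎(1 + αΔT) = 0.1134 × (1 + 0.0042×102) = 0.162 Ω
P = I²R = (24.6)² × 0.162 = 98.0 W

98.0 W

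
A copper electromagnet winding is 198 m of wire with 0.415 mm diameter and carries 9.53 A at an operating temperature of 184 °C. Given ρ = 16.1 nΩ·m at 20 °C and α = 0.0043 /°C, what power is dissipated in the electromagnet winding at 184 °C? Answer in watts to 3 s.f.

3650 W

ρ = 16.1 nΩ·m = 1.61×10^-8 Ω·m
A = π(d/2)² = π(2.0750e-04 m)² = 1.353e-07 m²
R₍20₎ = ρL/A = (1.61×10^-8)(198)/(1.353e-07) = 23.57 Ω
R₍184₎ = R₍20₎(1 + αΔT) = 23.57 × (1 + 0.0043×164) = 40.19 Ω
P = I²R = (9.53)² × 40.19 = 3650 W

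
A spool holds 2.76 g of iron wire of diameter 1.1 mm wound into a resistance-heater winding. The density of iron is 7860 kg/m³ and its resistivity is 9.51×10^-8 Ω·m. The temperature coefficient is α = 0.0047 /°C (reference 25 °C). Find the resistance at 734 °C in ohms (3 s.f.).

0.160 Ω

A = π(d/2)² = π(5.5000e-04 m)² = 9.5033e-07 m²
L = m/(density·A) = 0.00276/(7860×9.5033e-07) = 0.3695 m
R = ρL/A = (9.51×10^-8)(0.3695)/(9.5033e-07) = 0.03698 Ω
R(734 °C) = 0.03698 × (1 + 0.0047×709) = 0.160 Ω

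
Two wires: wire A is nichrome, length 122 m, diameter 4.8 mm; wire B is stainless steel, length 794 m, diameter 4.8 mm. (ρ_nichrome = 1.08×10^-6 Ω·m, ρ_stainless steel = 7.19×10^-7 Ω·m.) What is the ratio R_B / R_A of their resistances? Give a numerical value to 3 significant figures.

4.33

R ∝ ρL/d², so R_B/R_A = (ρ_B/ρ_A) × (L_B/L_A)
= (7.19×10^-7/1.08×10^-6) × (794/122) = 4.33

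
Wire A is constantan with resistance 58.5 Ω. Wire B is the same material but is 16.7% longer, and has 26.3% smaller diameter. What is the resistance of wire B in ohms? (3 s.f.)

R ∝ L/d², so R_B/R_A = (1 + 16.7/100) × (1 − 26.3/100)⁻²
= 1.167 × 1.841 = 2.148
R_B = 2.148 × 58.5 = 126 Ω

126 Ω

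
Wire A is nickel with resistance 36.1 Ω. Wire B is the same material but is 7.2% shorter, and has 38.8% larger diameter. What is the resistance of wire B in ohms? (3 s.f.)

17.4 Ω

R ∝ L/d², so R_B/R_A = (1 − 7.2/100) × (1 + 38.8/100)⁻²
= 0.928 × 0.5191 = 0.4817
R_B = 0.4817 × 36.1 = 17.4 Ω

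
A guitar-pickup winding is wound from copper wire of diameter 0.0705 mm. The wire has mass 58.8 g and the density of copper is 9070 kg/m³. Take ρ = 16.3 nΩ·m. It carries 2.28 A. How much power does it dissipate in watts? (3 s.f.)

ρ = 16.3 nΩ·m = 1.63×10^-8 Ω·m
A = π(d/2)² = π(3.5250e-05 m)² = 3.9036e-09 m²
L = m/(density·A) = 0.0588/(9070×3.9036e-09) = 1661 m
R = ρL/A = (1.63×10^-8)(1661)/(3.9036e-09) = 6935 Ω
P = I²R = (2.28)² × 6935 = 36000 W

36000 W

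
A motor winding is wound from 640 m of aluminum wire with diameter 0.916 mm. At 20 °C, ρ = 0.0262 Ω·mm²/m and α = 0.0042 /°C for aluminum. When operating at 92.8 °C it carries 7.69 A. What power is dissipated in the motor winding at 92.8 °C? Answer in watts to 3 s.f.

1960 W

ρ = 0.0262 Ω·mm²/m = 2.62×10^-8 Ω·m
A = π(d/2)² = π(4.5800e-04 m)² = 6.590e-07 m²
R₍20₎ = ρL/A = (2.62×10^-8)(640)/(6.590e-07) = 25.44 Ω
R₍92.8₎ = R₍20₎(1 + αΔT) = 25.44 × (1 + 0.0042×72.8) = 33.22 Ω
P = I²R = (7.69)² × 33.22 = 1960 W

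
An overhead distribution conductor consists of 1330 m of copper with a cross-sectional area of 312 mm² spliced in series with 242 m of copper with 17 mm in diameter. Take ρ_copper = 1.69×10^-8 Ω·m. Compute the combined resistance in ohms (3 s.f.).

0.0901 Ω

Segment 1: A = 312 mm² = 3.120e-04 m²
R₁ = ρL/A = (1.69×10^-8)(1330)/(3.120e-04) = 0.07204 Ω
Segment 2: A = π(d/2)² = π(8.5000e-03 m)² = 2.270e-04 m²
R₂ = (1.69×10^-8)(242)/(2.270e-04) = 0.01802 Ω
R = R₁ + R₂ = 0.0901 Ω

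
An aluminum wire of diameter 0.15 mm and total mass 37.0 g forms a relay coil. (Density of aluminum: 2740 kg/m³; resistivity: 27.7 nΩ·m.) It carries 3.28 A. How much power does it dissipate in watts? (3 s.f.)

12900 W

ρ = 27.7 nΩ·m = 2.77×10^-8 Ω·m
A = π(d/2)² = π(7.5000e-05 m)² = 1.7671e-08 m²
L = m/(density·A) = 0.037/(2740×1.7671e-08) = 764.2 m
R = ρL/A = (2.77×10^-8)(764.2)/(1.7671e-08) = 1198 Ω
P = I²R = (3.28)² × 1198 = 12900 W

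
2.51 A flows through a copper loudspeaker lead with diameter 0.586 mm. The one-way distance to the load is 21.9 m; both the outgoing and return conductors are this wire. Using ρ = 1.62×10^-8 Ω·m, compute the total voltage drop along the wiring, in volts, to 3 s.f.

A = π(d/2)² = π(2.9300e-04 m)² = 2.697e-07 m²
Total conductor length (both ways) L = 2 × 21.9 = 43.8 m
R = ρL/A = (1.62×10^-8)(43.8)/(2.697e-07) = 2.631 Ω
V = IR = 2.51 × 2.631 = 6.60 V

6.60 V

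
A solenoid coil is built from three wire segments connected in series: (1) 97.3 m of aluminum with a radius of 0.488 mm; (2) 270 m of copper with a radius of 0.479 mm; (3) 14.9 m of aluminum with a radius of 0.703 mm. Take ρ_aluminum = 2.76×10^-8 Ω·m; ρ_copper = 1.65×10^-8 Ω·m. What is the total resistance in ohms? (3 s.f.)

Seg 1: A = πr² = π(4.8800e-04 m)² = 7.482e-07 m²
R_1 = (2.76×10^-8)(97.3)/(7.482e-07) = 3.589 Ω
Seg 2: A = πr² = π(4.7900e-04 m)² = 7.208e-07 m²
R_2 = (1.65×10^-8)(270)/(7.208e-07) = 6.181 Ω
Seg 3: A = πr² = π(7.0300e-04 m)² = 1.553e-06 m²
R_3 = (2.76×10^-8)(14.9)/(1.553e-06) = 0.2649 Ω
R_total = R_1 + R_2 + R_3 = 10.0 Ω

10.0 Ω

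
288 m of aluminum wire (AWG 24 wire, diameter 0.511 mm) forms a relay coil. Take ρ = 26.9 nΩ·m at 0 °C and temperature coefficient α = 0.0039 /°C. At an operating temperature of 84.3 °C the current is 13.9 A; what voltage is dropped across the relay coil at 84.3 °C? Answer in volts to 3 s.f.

698 V

ρ = 26.9 nΩ·m = 2.69×10^-8 Ω·m
A = π(0.511/2 mm)² = π(2.5550e-04 m)² = 2.051e-07 m²
R₍0₎ = ρL/A = (2.69×10^-8)(288)/(2.051e-07) = 37.78 Ω
R₍84.3₎ = R₍0₎(1 + αΔT) = 37.78 × (1 + 0.0039×84.3) = 50.2 Ω
V = IR = 13.9 × 50.2 = 698 V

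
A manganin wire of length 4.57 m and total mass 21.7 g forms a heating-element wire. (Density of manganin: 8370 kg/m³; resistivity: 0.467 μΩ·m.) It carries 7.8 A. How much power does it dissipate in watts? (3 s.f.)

229 W

ρ = 0.467 μΩ·m = 4.67×10^-7 Ω·m
A = m/(density·L) = 0.0217/(8370×4.57) = 5.6731e-07 m²
R = ρL/A = (4.67×10^-7)(4.57)/(5.6731e-07) = 3.762 Ω
P = I²R = (7.8)² × 3.762 = 229 W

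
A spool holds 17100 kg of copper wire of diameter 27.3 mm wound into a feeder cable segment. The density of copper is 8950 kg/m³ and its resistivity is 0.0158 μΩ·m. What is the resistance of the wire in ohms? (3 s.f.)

0.0881 Ω

ρ = 0.0158 μΩ·m = 1.58×10^-8 Ω·m
A = π(d/2)² = π(1.3650e-02 m)² = 5.8535e-04 m²
L = m/(density·A) = 17100/(8950×5.8535e-04) = 3264 m
R = ρL/A = (1.58×10^-8)(3264)/(5.8535e-04) = 0.0881 Ω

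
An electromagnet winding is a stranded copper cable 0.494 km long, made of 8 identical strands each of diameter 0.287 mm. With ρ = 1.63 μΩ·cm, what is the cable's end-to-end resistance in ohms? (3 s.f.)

15.6 Ω

ρ = 1.63 μΩ·cm = 1.63×10^-8 Ω·m
A_strand = π(1.4350e-04 m)² = 6.469e-08 m²
R_strand = ρL/A = (1.63×10^-8)(494)/(6.469e-08) = 124.5 Ω
R_total = R_strand/N = 124.5/8 = 15.6 Ω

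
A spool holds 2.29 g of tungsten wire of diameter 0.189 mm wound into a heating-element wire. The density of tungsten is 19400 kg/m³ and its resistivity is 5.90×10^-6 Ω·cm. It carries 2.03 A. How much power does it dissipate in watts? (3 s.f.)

36.5 W

ρ = 5.90×10^-6 Ω·cm = 5.90×10^-8 Ω·m
A = π(d/2)² = π(9.4500e-05 m)² = 2.8055e-08 m²
L = m/(density·A) = 0.00229/(19400×2.8055e-08) = 4.207 m
R = ρL/A = (5.90×10^-8)(4.207)/(2.8055e-08) = 8.848 Ω
P = I²R = (2.03)² × 8.848 = 36.5 W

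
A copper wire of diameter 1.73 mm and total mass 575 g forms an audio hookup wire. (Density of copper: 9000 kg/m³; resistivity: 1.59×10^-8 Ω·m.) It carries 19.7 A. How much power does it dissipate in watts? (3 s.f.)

71.3 W

A = π(d/2)² = π(8.6500e-04 m)² = 2.3506e-06 m²
L = m/(density·A) = 0.575/(9000×2.3506e-06) = 27.18 m
R = ρL/A = (1.59×10^-8)(27.18)/(2.3506e-06) = 0.1838 Ω
P = I²R = (19.7)² × 0.1838 = 71.3 W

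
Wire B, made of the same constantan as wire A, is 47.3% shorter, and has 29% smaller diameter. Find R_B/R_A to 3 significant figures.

R ∝ L/d², so R_B/R_A = (1 − 47.3/100) × (1 − 29/100)⁻²
= 0.527 × 1.984 = 1.05

1.05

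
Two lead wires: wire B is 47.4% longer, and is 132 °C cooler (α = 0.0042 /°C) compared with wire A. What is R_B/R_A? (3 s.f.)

0.657

R ∝ ρL/d² with ρ ∝ (1+αΔT), so R_B/R_A = (1 + 47.4/100) × (1 − 0.0042×132)
= 1.474 × 0.4456 = 0.657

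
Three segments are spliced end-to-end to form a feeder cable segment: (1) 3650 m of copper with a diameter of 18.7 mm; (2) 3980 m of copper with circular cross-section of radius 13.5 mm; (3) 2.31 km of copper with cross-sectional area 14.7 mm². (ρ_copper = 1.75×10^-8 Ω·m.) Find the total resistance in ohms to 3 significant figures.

Seg 1: A = π(d/2)² = π(9.3500e-03 m)² = 2.746e-04 m²
R_1 = (1.75×10^-8)(3650)/(2.746e-04) = 0.2326 Ω
Seg 2: A = πr² = π(1.3500e-02 m)² = 5.726e-04 m²
R_2 = (1.75×10^-8)(3980)/(5.726e-04) = 0.1216 Ω
Seg 3: A = 14.7 mm² = 1.470e-05 m²
R_3 = (1.75×10^-8)(2310)/(1.470e-05) = 2.75 Ω
R_total = R_1 + R_2 + R_3 = 3.10 Ω

3.10 Ω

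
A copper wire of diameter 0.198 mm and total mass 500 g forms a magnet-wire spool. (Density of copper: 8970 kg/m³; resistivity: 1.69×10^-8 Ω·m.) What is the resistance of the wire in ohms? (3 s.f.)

994 Ω

A = π(d/2)² = π(9.9000e-05 m)² = 3.0791e-08 m²
L = m/(density·A) = 0.5/(8970×3.0791e-08) = 1810 m
R = ρL/A = (1.69×10^-8)(1810)/(3.0791e-08) = 994 Ω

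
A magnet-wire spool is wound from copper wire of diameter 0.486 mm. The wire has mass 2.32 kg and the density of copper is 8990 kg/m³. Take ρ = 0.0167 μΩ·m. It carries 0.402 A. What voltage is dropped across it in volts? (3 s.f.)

50.3 V

ρ = 0.0167 μΩ·m = 1.67×10^-8 Ω·m
A = π(d/2)² = π(2.4300e-04 m)² = 1.8551e-07 m²
L = m/(density·A) = 2.32/(8990×1.8551e-07) = 1391 m
R = ρL/A = (1.67×10^-8)(1391)/(1.8551e-07) = 125.2 Ω
V = IR = 0.402 × 125.2 = 50.3 V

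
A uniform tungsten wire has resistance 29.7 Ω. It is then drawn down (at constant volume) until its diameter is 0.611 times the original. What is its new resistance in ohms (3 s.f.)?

Volume constant ⇒ L' = L/r² with r = 0.611. R' = ρL'/A' = ρ(L/r²)/(πr²d₀²/4) = R/r⁴.
R' = 7.175 × 29.7 = 213 Ω

213 Ω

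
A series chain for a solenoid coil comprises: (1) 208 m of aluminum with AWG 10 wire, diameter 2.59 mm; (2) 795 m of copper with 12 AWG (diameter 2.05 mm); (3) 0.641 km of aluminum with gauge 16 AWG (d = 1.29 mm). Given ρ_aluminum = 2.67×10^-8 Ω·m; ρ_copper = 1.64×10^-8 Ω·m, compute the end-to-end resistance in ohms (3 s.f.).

Seg 1: A = π(2.59/2 mm)² = π(1.2950e-03 m)² = 5.269e-06 m²
R_1 = (2.67×10^-8)(208)/(5.269e-06) = 1.054 Ω
Seg 2: A = π(2.05/2 mm)² = π(1.0250e-03 m)² = 3.301e-06 m²
R_2 = (1.64×10^-8)(795)/(3.301e-06) = 3.95 Ω
Seg 3: A = π(1.29/2 mm)² = π(6.4500e-04 m)² = 1.307e-06 m²
R_3 = (2.67×10^-8)(641)/(1.307e-06) = 13.09 Ω
R_total = R_1 + R_2 + R_3 = 18.1 Ω

18.1 Ω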